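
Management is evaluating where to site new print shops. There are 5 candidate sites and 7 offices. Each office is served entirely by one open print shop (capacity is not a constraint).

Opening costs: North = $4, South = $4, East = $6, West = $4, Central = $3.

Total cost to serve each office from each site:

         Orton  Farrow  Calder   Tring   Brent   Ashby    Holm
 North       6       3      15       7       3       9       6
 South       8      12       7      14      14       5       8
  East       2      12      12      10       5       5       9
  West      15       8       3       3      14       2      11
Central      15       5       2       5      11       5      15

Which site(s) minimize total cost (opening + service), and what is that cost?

Open North and West; minimum total cost 34.

For any fixed open set, each office goes to its cheapest open site; total = fixed + service.
{North, West}: Orton→North 6, Farrow→North 3, Calder→West 3, Tring→West 3, Brent→North 3, Ashby→West 2, Holm→North 6. Service 26; fixed 8; total 34.
{North, East, West}: Orton→East 2, Farrow→North 3, Calder→West 3, Tring→West 3, Brent→North 3, Ashby→West 2, Holm→North 6. Service 22; fixed 14; total 36.
{North, West, Central}: Orton→North 6, Farrow→North 3, Calder→Central 2, Tring→West 3, Brent→North 3, Ashby→West 2, Holm→North 6. Service 25; fixed 11; total 36.
{North, South, East, West, Central}: service 21 + fixed 21 = 42
No other subset beats 34.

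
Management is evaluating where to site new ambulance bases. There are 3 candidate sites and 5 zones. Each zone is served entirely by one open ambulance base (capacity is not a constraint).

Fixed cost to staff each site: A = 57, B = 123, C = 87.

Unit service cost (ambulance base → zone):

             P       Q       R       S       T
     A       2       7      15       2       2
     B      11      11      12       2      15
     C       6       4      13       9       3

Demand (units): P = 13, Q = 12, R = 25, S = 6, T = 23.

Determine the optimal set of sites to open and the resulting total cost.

Open A only; minimum total cost 600.

For any fixed open set, each zone goes to its cheapest open site; total = fixed + service.
{A}: P→A 2·13=26, Q→A 7·12=84, R→A 15·25=375, S→A 2·6=12, T→A 2·23=46. Service 543; fixed 57; total 600.
{A, C}: P→A 2·13=26, Q→C 4·12=48, R→C 13·25=325, S→A 2·6=12, T→A 2·23=46. Service 457; fixed 144; total 601.
{A, B}: P→A 2·13=26, Q→A 7·12=84, R→B 12·25=300, S→A 2·6=12, T→A 2·23=46. Service 468; fixed 180; total 648.
{A, B, C}: service 432 + fixed 267 = 699
No other subset beats 600.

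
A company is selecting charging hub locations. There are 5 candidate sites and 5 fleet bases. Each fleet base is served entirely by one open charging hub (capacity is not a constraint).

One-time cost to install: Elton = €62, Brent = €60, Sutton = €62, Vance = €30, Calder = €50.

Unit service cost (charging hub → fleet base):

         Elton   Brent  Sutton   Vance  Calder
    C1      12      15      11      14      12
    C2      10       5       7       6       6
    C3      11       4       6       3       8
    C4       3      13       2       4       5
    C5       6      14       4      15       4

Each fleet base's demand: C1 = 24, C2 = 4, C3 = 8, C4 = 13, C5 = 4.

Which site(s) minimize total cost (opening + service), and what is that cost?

For any fixed open set, each fleet base goes to its cheapest open site; total = fixed + service.
{Sutton}: C1→Sutton 11·24=264, C2→Sutton 7·4=28, C3→Sutton 6·8=48, C4→Sutton 2·13=26, C5→Sutton 4·4=16. Service 382; fixed 62; total 444.
{Sutton, Vance}: service 354 + fixed 92 = 446
{Brent, Sutton}: C1→Sutton 11·24=264, C2→Brent 5·4=20, C3→Brent 4·8=32, C4→Sutton 2·13=26, C5→Sutton 4·4=16. Service 358; fixed 122; total 480.
{Elton, Brent, Sutton, Vance, Calder}: service 350 + fixed 264 = 614
No other subset beats 444.

Open Sutton only; minimum total cost 444.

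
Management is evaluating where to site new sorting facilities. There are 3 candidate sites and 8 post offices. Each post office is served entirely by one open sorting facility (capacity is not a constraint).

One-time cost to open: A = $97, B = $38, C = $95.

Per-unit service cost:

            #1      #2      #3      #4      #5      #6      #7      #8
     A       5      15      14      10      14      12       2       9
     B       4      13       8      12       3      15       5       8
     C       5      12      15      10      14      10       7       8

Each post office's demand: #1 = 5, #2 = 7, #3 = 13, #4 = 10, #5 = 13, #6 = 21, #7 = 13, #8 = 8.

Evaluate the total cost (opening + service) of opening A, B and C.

Total cost: 877

Each post office is assigned to its cheapest site among the open ones.
{A, B, C}: #1→B 4·5=20, #2→C 12·7=84, #3→B 8·13=104, #4→A 10·10=100, #5→B 3·13=39, #6→C 10·21=210, #7→A 2·13=26, #8→B 8·8=64. Service 647; fixed 230; total 877.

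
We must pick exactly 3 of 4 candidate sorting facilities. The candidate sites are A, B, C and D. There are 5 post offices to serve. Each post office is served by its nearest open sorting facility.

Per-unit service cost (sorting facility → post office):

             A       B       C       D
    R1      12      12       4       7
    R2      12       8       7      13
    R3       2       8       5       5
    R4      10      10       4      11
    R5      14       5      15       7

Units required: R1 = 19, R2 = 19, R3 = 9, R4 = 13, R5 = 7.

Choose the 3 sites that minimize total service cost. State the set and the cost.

With exactly 3 open, each post office uses its cheapest among the chosen.
{A, B, C}: R1→C 4·19=76, R2→C 7·19=133, R3→A 2·9=18, R4→C 4·13=52, R5→B 5·7=35. Service cost 314.
{A, C, D}: service cost 328
{B, C, D}: service cost 341
Among all 4 size-3 choices, {A, B, C} is lowest.

Choose A, B and C; total service cost 314.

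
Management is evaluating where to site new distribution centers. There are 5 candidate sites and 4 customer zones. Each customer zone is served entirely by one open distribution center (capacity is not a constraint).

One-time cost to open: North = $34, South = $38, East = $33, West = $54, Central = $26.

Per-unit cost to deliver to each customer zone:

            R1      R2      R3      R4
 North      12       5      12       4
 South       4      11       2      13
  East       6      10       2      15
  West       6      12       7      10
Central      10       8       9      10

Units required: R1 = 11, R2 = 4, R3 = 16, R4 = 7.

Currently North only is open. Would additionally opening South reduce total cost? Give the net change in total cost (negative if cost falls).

Current service cost with {North}: 372.
Adding South: each customer zone re-picks its cheapest; new service cost 124, saving 248.
Extra fixed cost: 38. Net change = 38 − 248 = -210.
(Totals: 406 → 196.)

Yes — net change −210 (cost falls by 210).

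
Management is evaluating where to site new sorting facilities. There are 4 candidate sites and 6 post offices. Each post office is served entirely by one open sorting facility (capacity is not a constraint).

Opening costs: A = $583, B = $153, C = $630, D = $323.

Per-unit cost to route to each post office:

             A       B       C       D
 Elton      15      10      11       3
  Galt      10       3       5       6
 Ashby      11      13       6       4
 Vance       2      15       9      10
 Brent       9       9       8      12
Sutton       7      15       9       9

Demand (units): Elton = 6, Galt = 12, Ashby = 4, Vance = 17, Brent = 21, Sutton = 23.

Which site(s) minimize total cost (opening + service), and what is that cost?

Open D only; minimum total cost 1058.

For any fixed open set, each post office goes to its cheapest open site; total = fixed + service.
{D}: Elton→D 3·6=18, Galt→D 6·12=72, Ashby→D 4·4=16, Vance→D 10·17=170, Brent→D 12·21=252, Sutton→D 9·23=207. Service 735; fixed 323; total 1058.
{B}: service 937 + fixed 153 = 1090
{B, D}: service 636 + fixed 476 = 1112
{A, B, C, D}: service 433 + fixed 1689 = 2122
(All 15 nonempty subsets were checked; D only is lowest.)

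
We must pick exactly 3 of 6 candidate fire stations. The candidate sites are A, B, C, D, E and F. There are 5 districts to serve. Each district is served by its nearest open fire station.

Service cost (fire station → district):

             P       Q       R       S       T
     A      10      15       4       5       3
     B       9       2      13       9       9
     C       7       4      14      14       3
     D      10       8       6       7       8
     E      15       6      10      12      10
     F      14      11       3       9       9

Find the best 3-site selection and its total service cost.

Choose A, B and C; total service cost 21.

With exactly 3 open, each district uses its cheapest among the chosen.
{A, B, C}: P→C 7, Q→B 2, R→A 4, S→A 5, T→A 3. Service cost 21.
{A, B, F}: service cost 22
{A, C, F}: service cost 22
Among all 20 size-3 choices, {A, B, C} is lowest.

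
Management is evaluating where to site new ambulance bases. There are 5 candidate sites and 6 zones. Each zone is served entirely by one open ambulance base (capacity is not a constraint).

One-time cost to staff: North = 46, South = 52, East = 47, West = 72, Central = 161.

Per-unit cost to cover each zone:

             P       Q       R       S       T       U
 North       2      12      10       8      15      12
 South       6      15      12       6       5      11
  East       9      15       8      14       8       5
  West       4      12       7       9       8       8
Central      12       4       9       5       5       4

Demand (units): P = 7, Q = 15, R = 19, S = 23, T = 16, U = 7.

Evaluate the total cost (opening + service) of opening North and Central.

Each zone is assigned to its cheapest site among the open ones.
{North, Central}: P→North 2·7=14, Q→Central 4·15=60, R→Central 9·19=171, S→Central 5·23=115, T→Central 5·16=80, U→Central 4·7=28. Service 468; fixed 207; total 675.

Total cost: 675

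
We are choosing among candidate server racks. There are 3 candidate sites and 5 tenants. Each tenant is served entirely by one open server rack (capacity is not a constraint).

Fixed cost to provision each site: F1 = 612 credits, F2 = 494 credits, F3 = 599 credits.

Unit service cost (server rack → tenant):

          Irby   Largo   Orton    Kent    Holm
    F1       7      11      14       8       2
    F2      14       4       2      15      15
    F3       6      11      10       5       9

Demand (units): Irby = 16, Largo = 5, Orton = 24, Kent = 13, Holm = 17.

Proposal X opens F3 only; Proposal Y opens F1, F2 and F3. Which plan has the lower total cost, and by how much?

Proposal X is cheaper by 760.

Proposal X: {F3}: Irby→F3 6·16=96, Largo→F3 11·5=55, Orton→F3 10·24=240, Kent→F3 5·13=65, Holm→F3 9·17=153. Service 609; fixed 599; total 1208.
Proposal Y: {F1, F2, F3}: Irby→F3 6·16=96, Largo→F2 4·5=20, Orton→F2 2·24=48, Kent→F3 5·13=65, Holm→F1 2·17=34. Service 263; fixed 1705; total 1968.
Difference: |1208 − 1968| = 760.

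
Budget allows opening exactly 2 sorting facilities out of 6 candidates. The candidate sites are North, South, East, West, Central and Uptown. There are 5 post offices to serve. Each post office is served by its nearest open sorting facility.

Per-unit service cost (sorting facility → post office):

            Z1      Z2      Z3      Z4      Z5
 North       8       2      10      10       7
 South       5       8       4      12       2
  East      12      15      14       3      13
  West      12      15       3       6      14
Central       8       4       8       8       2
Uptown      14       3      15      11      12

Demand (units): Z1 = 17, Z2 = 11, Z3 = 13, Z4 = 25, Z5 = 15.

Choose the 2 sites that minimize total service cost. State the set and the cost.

Choose South and East; total service cost 330.

With exactly 2 open, each post office uses its cheapest among the chosen.
{South, East}: Z1→South 5·17=85, Z2→South 8·11=88, Z3→South 4·13=52, Z4→East 3·25=75, Z5→South 2·15=30. Service cost 330.
{East, Central}: service cost 389
{South, West}: service cost 392
Among all 15 size-2 choices, {South, East} is lowest.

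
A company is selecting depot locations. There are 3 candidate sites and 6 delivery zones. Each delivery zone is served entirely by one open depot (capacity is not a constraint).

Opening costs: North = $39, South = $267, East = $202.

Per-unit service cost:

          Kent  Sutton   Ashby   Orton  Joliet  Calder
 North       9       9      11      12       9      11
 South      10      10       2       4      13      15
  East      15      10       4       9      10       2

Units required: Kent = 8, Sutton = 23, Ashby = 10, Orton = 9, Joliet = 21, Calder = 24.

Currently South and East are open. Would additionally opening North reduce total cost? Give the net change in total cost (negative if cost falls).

Current service cost with {South, East}: 624.
Adding North: each delivery zone re-picks its cheapest; new service cost 572, saving 52.
Extra fixed cost: 39. Net change = 39 − 52 = -13.
(Totals: 1093 → 1080.)

Yes — net change −13 (cost falls by 13).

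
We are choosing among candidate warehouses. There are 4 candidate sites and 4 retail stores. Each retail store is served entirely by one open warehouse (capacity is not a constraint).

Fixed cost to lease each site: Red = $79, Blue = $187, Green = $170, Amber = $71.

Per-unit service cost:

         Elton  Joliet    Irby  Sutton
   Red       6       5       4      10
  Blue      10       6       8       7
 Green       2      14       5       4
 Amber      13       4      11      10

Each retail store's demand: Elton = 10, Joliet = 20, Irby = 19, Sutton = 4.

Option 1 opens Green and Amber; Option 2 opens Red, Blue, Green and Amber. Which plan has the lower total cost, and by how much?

Option 1 is cheaper by 247.

Option 1: {Green, Amber}: Elton→Green 2·10=20, Joliet→Amber 4·20=80, Irby→Green 5·19=95, Sutton→Green 4·4=16. Service 211; fixed 241; total 452.
Option 2: {Red, Blue, Green, Amber}: Elton→Green 2·10=20, Joliet→Amber 4·20=80, Irby→Red 4·19=76, Sutton→Green 4·4=16. Service 192; fixed 507; total 699.
Difference: |452 − 699| = 247.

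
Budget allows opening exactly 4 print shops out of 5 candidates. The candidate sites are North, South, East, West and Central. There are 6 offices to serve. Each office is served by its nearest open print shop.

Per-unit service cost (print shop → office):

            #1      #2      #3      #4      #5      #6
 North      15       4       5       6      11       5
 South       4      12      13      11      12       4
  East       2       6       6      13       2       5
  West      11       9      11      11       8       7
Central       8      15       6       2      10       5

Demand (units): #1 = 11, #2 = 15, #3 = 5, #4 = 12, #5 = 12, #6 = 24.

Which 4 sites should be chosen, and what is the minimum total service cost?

With exactly 4 open, each office uses its cheapest among the chosen.
{North, South, East, Central}: #1→East 2·11=22, #2→North 4·15=60, #3→North 5·5=25, #4→Central 2·12=24, #5→East 2·12=24, #6→South 4·24=96. Service cost 251.
{North, East, West, Central}: service cost 275
{South, East, West, Central}: service cost 286
Among all 5 size-4 choices, {North, South, East, Central} is lowest.

Choose North, South, East and Central; total service cost 251.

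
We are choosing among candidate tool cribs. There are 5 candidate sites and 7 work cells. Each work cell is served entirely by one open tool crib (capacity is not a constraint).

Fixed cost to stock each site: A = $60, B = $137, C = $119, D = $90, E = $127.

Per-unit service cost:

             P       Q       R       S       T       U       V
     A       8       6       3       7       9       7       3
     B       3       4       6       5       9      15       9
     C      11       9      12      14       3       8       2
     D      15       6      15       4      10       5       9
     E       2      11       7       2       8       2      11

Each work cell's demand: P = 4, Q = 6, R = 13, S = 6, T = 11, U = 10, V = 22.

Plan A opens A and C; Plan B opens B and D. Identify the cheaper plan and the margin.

Plan A: {A, C}: P→A 8·4=32, Q→A 6·6=36, R→A 3·13=39, S→A 7·6=42, T→C 3·11=33, U→A 7·10=70, V→C 2·22=44. Service 296; fixed 179; total 475.
Plan B: {B, D}: P→B 3·4=12, Q→B 4·6=24, R→B 6·13=78, S→D 4·6=24, T→B 9·11=99, U→D 5·10=50, V→B 9·22=198. Service 485; fixed 227; total 712.
Difference: |475 − 712| = 237.

Plan A is cheaper by 237.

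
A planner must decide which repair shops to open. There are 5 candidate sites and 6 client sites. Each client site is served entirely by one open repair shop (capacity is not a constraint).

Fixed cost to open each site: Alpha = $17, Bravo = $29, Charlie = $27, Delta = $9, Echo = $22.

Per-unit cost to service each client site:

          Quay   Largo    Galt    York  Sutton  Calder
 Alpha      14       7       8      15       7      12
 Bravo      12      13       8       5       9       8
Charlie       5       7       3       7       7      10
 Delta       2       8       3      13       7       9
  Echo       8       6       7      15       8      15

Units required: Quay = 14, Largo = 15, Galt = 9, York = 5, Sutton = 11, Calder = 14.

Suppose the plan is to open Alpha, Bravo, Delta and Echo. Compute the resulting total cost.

Total cost: 436

Each client site is assigned to its cheapest site among the open ones.
{Alpha, Bravo, Delta, Echo}: Quay→Delta 2·14=28, Largo→Echo 6·15=90, Galt→Delta 3·9=27, York→Bravo 5·5=25, Sutton→Alpha 7·11=77, Calder→Bravo 8·14=112. Service 359; fixed 77; total 436.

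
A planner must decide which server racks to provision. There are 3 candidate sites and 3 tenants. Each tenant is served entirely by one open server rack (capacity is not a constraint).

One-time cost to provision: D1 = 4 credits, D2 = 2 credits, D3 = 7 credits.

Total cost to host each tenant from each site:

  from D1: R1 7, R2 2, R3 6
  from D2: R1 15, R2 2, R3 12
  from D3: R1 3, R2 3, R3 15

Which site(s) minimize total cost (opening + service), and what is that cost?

For any fixed open set, each tenant goes to its cheapest open site; total = fixed + service.
{D1}: R1→D1 7, R2→D1 2, R3→D1 6. Service 15; fixed 4; total 19.
{D1, D2}: R1→D1 7, R2→D1 2, R3→D1 6. Service 15; fixed 6; total 21.
{D1, D3}: service 11 + fixed 11 = 22
{D1, D2, D3}: service 11 + fixed 13 = 24
No other subset beats 19.

Open D1 only; minimum total cost 19.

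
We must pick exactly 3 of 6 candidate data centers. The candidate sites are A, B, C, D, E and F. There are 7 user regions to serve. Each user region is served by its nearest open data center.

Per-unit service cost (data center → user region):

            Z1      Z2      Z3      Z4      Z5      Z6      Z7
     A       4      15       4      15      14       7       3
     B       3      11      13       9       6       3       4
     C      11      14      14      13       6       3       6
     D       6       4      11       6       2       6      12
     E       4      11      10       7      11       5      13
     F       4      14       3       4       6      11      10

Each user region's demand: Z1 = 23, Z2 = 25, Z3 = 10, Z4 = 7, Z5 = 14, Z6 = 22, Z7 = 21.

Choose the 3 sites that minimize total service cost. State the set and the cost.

With exactly 3 open, each user region uses its cheapest among the chosen.
{B, D, F}: Z1→B 3·23=69, Z2→D 4·25=100, Z3→F 3·10=30, Z4→F 4·7=28, Z5→D 2·14=28, Z6→B 3·22=66, Z7→B 4·21=84. Service cost 405.
{A, B, D}: service cost 408
{A, C, D}: service cost 431
Among all 20 size-3 choices, {B, D, F} is lowest.

Choose B, D and F; total service cost 405.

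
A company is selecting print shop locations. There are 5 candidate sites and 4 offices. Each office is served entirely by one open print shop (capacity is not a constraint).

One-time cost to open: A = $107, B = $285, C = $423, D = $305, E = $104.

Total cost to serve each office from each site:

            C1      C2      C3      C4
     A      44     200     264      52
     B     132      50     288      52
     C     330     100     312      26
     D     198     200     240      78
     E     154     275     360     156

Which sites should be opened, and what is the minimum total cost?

Open A only; minimum total cost 667.

For any fixed open set, each office goes to its cheapest open site; total = fixed + service.
{A}: C1→A 44, C2→A 200, C3→A 264, C4→A 52. Service 560; fixed 107; total 667.
{A, E}: C1→A 44, C2→A 200, C3→A 264, C4→A 52. Service 560; fixed 211; total 771.
{A, B}: C1→A 44, C2→B 50, C3→A 264, C4→A 52. Service 410; fixed 392; total 802.
{A, B, C, D, E}: service 360 + fixed 1224 = 1584
No other subset beats 667.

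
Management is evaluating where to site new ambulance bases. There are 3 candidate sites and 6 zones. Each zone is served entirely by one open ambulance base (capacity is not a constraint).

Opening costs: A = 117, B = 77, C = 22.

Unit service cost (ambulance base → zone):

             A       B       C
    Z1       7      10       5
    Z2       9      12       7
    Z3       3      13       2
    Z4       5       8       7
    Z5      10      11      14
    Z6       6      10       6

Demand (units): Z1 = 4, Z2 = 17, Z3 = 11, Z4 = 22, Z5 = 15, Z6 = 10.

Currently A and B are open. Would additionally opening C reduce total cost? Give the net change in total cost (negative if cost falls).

Yes — net change −31 (cost falls by 31).

Current service cost with {A, B}: 534.
Adding C: each zone re-picks its cheapest; new service cost 481, saving 53.
Extra fixed cost: 22. Net change = 22 − 53 = -31.
(Totals: 728 → 697.)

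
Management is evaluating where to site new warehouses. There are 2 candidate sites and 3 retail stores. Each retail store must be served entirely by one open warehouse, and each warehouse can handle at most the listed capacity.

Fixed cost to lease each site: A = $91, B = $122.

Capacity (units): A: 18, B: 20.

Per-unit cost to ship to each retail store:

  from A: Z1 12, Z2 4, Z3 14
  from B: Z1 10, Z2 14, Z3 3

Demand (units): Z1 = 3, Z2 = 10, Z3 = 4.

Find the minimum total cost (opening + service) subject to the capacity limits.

Open {A}: Z1→A 12·3=36, Z2→A 4·10=40, Z3→A 14·4=56.
Loads: A carries 17/18. Service 132; fixed 91; total 223.
Next best feasible plan costs 295.

Minimum total cost: 223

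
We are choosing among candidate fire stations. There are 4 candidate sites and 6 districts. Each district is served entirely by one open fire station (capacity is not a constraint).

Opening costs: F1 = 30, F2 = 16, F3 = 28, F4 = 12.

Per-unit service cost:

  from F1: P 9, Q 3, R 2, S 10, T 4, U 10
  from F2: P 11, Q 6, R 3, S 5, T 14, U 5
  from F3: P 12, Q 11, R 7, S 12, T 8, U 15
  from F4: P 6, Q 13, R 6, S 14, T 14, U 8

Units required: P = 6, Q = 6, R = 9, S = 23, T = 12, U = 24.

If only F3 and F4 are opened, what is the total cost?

Each district is assigned to its cheapest site among the open ones.
{F3, F4}: P→F4 6·6=36, Q→F3 11·6=66, R→F4 6·9=54, S→F3 12·23=276, T→F3 8·12=96, U→F4 8·24=192. Service 720; fixed 40; total 760.

Total cost: 760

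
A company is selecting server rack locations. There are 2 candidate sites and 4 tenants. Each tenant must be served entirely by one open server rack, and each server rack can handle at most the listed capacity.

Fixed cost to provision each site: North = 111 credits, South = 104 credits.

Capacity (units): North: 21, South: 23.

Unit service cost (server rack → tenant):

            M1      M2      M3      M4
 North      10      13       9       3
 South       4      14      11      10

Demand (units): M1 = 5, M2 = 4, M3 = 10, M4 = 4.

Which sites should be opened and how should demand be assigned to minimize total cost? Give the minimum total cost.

Minimum total cost: 330

Open {South}: M1→South 4·5=20, M2→South 14·4=56, M3→South 11·10=110, M4→South 10·4=40.
Loads: South carries 23/23. Service 226; fixed 104; total 330.
Next best feasible plan costs 389.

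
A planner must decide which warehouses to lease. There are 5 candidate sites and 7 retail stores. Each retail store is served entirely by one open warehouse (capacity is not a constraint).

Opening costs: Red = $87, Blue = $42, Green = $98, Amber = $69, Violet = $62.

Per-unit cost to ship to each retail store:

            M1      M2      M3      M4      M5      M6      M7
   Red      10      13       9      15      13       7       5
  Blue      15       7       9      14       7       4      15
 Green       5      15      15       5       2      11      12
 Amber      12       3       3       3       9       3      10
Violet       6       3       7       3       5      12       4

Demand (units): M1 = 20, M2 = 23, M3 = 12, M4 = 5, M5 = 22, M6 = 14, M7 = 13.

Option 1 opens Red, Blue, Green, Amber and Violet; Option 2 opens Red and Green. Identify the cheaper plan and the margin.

Option 1 is cheaper by 208.

Option 1: {Red, Blue, Green, Amber, Violet}: M1→Green 5·20=100, M2→Amber 3·23=69, M3→Amber 3·12=36, M4→Amber 3·5=15, M5→Green 2·22=44, M6→Amber 3·14=42, M7→Violet 4·13=52. Service 358; fixed 358; total 716.
Option 2: {Red, Green}: M1→Green 5·20=100, M2→Red 13·23=299, M3→Red 9·12=108, M4→Green 5·5=25, M5→Green 2·22=44, M6→Red 7·14=98, M7→Red 5·13=65. Service 739; fixed 185; total 924.
Difference: |716 − 924| = 208.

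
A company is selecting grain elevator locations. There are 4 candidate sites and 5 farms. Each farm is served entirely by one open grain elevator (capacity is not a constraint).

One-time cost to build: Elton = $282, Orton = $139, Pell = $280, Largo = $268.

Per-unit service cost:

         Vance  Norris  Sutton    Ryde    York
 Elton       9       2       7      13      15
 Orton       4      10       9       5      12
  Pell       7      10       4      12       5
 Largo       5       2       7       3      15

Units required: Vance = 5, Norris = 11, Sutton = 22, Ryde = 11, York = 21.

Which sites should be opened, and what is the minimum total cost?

For any fixed open set, each farm goes to its cheapest open site; total = fixed + service.
{Pell}: Vance→Pell 7·5=35, Norris→Pell 10·11=110, Sutton→Pell 4·22=88, Ryde→Pell 12·11=132, York→Pell 5·21=105. Service 470; fixed 280; total 750.
{Orton}: service 635 + fixed 139 = 774
{Orton, Pell}: service 378 + fixed 419 = 797
{Elton, Orton, Pell, Largo}: service 268 + fixed 969 = 1237
(All 15 nonempty subsets were checked; Pell only is lowest.)

Open Pell only; minimum total cost 750.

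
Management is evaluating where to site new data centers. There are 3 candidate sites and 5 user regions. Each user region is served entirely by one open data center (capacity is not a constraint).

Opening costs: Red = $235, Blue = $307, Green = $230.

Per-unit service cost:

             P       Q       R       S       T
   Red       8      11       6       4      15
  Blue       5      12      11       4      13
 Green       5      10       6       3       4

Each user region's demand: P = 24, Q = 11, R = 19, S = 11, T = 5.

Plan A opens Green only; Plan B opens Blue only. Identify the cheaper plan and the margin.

Plan A is cheaper by 250.

Plan A: {Green}: P→Green 5·24=120, Q→Green 10·11=110, R→Green 6·19=114, S→Green 3·11=33, T→Green 4·5=20. Service 397; fixed 230; total 627.
Plan B: {Blue}: P→Blue 5·24=120, Q→Blue 12·11=132, R→Blue 11·19=209, S→Blue 4·11=44, T→Blue 13·5=65. Service 570; fixed 307; total 877.
Difference: |627 − 877| = 250.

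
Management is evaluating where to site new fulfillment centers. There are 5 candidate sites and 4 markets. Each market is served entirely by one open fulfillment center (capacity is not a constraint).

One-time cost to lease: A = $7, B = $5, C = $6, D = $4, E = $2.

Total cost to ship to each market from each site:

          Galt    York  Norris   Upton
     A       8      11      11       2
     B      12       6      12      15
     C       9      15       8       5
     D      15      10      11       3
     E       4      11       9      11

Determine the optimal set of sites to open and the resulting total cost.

Open D and E; minimum total cost 32.

For any fixed open set, each market goes to its cheapest open site; total = fixed + service.
{D, E}: Galt→E 4, York→D 10, Norris→E 9, Upton→D 3. Service 26; fixed 6; total 32.
{B, D, E}: Galt→E 4, York→B 6, Norris→E 9, Upton→D 3. Service 22; fixed 11; total 33.
{A, B, E}: service 21 + fixed 14 = 35
{A, B, C, D, E}: Galt→E 4, York→B 6, Norris→C 8, Upton→A 2. Service 20; fixed 24; total 44.
No other subset beats 32.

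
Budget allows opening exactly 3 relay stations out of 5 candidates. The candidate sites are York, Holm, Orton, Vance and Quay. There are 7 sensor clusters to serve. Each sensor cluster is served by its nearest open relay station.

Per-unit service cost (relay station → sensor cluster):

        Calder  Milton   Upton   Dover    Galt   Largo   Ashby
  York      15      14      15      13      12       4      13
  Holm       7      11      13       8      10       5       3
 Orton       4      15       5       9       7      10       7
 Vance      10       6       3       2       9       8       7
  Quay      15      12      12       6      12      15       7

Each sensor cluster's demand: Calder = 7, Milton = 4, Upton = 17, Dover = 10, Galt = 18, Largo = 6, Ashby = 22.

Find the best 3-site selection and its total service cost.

Choose Holm, Orton and Vance; total service cost 345.

With exactly 3 open, each sensor cluster uses its cheapest among the chosen.
{Holm, Orton, Vance}: Calder→Orton 4·7=28, Milton→Vance 6·4=24, Upton→Vance 3·17=51, Dover→Vance 2·10=20, Galt→Orton 7·18=126, Largo→Holm 5·6=30, Ashby→Holm 3·22=66. Service cost 345.
{York, Holm, Vance}: service cost 396
{Holm, Vance, Quay}: service cost 402
Among all 10 size-3 choices, {Holm, Orton, Vance} is lowest.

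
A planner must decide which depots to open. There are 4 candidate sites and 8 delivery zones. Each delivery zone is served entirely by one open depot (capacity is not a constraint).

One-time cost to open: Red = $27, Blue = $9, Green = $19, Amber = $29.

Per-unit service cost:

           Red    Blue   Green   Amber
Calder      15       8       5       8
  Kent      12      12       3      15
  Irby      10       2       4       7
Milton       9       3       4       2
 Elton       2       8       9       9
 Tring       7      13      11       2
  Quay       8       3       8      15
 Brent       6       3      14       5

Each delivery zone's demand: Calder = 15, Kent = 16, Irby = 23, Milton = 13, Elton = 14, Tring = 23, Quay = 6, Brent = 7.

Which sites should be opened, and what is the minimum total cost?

For any fixed open set, each delivery zone goes to its cheapest open site; total = fixed + service.
{Red, Blue, Green, Amber}: Calder→Green 5·15=75, Kent→Green 3·16=48, Irby→Blue 2·23=46, Milton→Amber 2·13=26, Elton→Red 2·14=28, Tring→Amber 2·23=46, Quay→Blue 3·6=18, Brent→Blue 3·7=21. Service 308; fixed 84; total 392.
{Blue, Green, Amber}: service 392 + fixed 57 = 449
{Red, Green, Amber}: Calder→Green 5·15=75, Kent→Green 3·16=48, Irby→Green 4·23=92, Milton→Amber 2·13=26, Elton→Red 2·14=28, Tring→Amber 2·23=46, Quay→Red 8·6=48, Brent→Amber 5·7=35. Service 398; fixed 75; total 473.
{Blue}: Calder→Blue 8·15=120, Kent→Blue 12·16=192, Irby→Blue 2·23=46, Milton→Blue 3·13=39, Elton→Blue 8·14=112, Tring→Blue 13·23=299, Quay→Blue 3·6=18, Brent→Blue 3·7=21. Service 847; fixed 9; total 856.
No other subset beats 392.

Open Red, Blue, Green and Amber; minimum total cost 392.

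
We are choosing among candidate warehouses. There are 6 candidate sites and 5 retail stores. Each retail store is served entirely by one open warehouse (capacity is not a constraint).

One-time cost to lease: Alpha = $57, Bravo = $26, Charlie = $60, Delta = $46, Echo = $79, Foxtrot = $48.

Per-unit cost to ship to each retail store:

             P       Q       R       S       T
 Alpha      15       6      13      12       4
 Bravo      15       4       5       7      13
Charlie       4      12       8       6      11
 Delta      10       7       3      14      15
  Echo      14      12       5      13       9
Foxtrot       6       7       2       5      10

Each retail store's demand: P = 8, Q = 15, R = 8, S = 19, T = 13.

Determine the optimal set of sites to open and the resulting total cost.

For any fixed open set, each retail store goes to its cheapest open site; total = fixed + service.
{Alpha, Bravo, Foxtrot}: P→Foxtrot 6·8=48, Q→Bravo 4·15=60, R→Foxtrot 2·8=16, S→Foxtrot 5·19=95, T→Alpha 4·13=52. Service 271; fixed 131; total 402.
{Alpha, Foxtrot}: P→Foxtrot 6·8=48, Q→Alpha 6·15=90, R→Foxtrot 2·8=16, S→Foxtrot 5·19=95, T→Alpha 4·13=52. Service 301; fixed 105; total 406.
{Bravo, Foxtrot}: service 349 + fixed 74 = 423
{Alpha, Bravo, Charlie, Delta, Echo, Foxtrot}: P→Charlie 4·8=32, Q→Bravo 4·15=60, R→Foxtrot 2·8=16, S→Foxtrot 5·19=95, T→Alpha 4·13=52. Service 255; fixed 316; total 571.
No other subset beats 402.

Open Alpha, Bravo and Foxtrot; minimum total cost 402.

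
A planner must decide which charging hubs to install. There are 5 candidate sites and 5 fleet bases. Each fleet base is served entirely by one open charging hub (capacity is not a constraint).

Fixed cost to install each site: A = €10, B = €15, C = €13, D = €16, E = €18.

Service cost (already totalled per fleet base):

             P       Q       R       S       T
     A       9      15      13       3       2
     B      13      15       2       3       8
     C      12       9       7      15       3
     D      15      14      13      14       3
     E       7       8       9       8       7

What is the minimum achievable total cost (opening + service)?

For any fixed open set, each fleet base goes to its cheapest open site; total = fixed + service.
{A}: P→A 9, Q→A 15, R→A 13, S→A 3, T→A 2. Service 42; fixed 10; total 52.
{A, C}: P→A 9, Q→C 9, R→C 7, S→A 3, T→A 2. Service 30; fixed 23; total 53.
{A, B}: service 31 + fixed 25 = 56
{A, B, C, D, E}: service 22 + fixed 72 = 94
No other subset beats 52.

Minimum total cost: 52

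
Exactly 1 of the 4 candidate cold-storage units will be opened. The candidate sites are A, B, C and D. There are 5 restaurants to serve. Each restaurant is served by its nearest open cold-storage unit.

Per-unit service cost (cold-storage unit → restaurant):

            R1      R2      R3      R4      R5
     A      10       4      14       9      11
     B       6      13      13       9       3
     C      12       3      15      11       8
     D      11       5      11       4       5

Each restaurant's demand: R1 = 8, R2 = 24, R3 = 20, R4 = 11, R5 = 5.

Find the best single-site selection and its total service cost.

With exactly 1 open, each restaurant uses its cheapest among the chosen.
{D}: R1→D 11·8=88, R2→D 5·24=120, R3→D 11·20=220, R4→D 4·11=44, R5→D 5·5=25. Service cost 497.
{A}: service cost 610
{C}: service cost 629
Among all 4 size-1 choices, {D} is lowest.

Choose D only; total service cost 497.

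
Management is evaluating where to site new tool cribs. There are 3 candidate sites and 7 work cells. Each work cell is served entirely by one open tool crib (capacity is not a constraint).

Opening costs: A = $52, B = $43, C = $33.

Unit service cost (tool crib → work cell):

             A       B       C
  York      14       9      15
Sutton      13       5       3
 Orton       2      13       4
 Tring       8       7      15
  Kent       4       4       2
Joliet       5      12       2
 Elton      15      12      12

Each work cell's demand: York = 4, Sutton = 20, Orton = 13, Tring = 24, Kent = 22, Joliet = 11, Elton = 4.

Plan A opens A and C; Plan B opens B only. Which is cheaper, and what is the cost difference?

Plan A: {A, C}: York→A 14·4=56, Sutton→C 3·20=60, Orton→A 2·13=26, Tring→A 8·24=192, Kent→C 2·22=44, Joliet→C 2·11=22, Elton→C 12·4=48. Service 448; fixed 85; total 533.
Plan B: {B}: York→B 9·4=36, Sutton→B 5·20=100, Orton→B 13·13=169, Tring→B 7·24=168, Kent→B 4·22=88, Joliet→B 12·11=132, Elton→B 12·4=48. Service 741; fixed 43; total 784.
Difference: |533 − 784| = 251.

Plan A is cheaper by 251.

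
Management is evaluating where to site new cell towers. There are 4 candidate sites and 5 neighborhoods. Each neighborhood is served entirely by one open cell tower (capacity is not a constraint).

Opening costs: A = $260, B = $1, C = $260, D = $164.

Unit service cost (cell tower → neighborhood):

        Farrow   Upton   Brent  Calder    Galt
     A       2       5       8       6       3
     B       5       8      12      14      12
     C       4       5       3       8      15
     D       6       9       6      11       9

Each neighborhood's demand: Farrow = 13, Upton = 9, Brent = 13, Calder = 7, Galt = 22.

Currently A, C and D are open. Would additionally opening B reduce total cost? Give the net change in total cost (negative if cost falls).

No — net change +1 (cost rises by 1).

Current service cost with {A, C, D}: 218.
Adding B: each neighborhood re-picks its cheapest; new service cost 218, saving 0.
Extra fixed cost: 1. Net change = 1 − 0 = 1.
(Totals: 902 → 903.)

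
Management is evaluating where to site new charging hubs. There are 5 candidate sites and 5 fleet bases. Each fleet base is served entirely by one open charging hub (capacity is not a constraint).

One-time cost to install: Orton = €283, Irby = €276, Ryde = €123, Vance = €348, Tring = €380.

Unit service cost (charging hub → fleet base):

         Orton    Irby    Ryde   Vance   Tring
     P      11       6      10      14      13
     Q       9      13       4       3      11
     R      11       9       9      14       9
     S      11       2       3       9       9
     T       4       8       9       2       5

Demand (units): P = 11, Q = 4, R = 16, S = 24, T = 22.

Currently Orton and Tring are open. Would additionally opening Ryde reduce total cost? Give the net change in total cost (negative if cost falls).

Yes — net change −52 (cost falls by 52).

Current service cost with {Orton, Tring}: 605.
Adding Ryde: each fleet base re-picks its cheapest; new service cost 430, saving 175.
Extra fixed cost: 123. Net change = 123 − 175 = -52.
(Totals: 1268 → 1216.)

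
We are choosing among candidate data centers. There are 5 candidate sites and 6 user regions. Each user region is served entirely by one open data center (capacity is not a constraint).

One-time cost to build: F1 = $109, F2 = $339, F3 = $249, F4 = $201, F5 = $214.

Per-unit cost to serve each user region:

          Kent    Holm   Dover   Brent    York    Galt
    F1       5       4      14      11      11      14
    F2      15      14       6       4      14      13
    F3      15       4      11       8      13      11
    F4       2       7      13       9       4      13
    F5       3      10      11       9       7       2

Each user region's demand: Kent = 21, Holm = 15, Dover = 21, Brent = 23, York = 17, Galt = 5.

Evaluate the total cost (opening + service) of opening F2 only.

Total cost: 1385

Each user region is assigned to its cheapest site among the open ones.
{F2}: Kent→F2 15·21=315, Holm→F2 14·15=210, Dover→F2 6·21=126, Brent→F2 4·23=92, York→F2 14·17=238, Galt→F2 13·5=65. Service 1046; fixed 339; total 1385.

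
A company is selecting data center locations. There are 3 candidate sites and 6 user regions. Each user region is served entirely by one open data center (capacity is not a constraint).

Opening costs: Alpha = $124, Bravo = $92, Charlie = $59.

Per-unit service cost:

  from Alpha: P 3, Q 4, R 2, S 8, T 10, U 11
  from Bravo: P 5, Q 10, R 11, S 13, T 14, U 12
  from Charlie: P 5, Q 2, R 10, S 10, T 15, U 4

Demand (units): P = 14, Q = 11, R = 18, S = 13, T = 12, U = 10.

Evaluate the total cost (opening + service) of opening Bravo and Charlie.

Each user region is assigned to its cheapest site among the open ones.
{Bravo, Charlie}: P→Bravo 5·14=70, Q→Charlie 2·11=22, R→Charlie 10·18=180, S→Charlie 10·13=130, T→Bravo 14·12=168, U→Charlie 4·10=40. Service 610; fixed 151; total 761.

Total cost: 761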